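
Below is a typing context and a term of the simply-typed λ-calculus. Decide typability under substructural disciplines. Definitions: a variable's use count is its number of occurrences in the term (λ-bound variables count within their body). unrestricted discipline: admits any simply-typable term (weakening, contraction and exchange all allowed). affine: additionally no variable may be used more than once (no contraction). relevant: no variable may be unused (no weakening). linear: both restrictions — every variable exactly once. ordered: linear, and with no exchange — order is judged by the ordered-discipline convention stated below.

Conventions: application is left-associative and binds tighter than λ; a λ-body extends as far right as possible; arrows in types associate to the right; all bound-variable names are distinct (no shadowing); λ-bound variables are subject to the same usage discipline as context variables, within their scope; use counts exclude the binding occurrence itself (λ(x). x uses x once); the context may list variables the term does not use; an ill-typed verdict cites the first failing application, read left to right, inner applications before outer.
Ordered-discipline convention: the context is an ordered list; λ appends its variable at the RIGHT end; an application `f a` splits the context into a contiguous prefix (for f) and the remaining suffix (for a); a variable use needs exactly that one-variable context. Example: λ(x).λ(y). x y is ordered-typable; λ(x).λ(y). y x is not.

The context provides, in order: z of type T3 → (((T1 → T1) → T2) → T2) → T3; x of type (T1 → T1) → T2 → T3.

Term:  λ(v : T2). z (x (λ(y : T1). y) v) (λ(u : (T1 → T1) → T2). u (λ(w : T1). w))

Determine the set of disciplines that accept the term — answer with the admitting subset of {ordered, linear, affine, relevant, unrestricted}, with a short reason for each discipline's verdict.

admitted in: ordered, linear, affine, relevant, unrestricted
use counts: z=1; x=1; v (bound)=1; y (bound)=1; u (bound)=1; w (bound)=1
use order (left to right): z, x, y, v, u, w
typing: well-typed at T2 → T3
ordered: ✓, z, x, v, y, u, w once each; derivable with no W/C/E
linear: ✓, exactly-once usage across z, x, v, y, u, w
affine: ✓, z, x, v, y, u, w: no repeats, contraction unneeded
relevant: ✓, every one of z, x, v, y, u, w appears
unrestricted: ✓, simply typable at T2 → T3; W, C, E all held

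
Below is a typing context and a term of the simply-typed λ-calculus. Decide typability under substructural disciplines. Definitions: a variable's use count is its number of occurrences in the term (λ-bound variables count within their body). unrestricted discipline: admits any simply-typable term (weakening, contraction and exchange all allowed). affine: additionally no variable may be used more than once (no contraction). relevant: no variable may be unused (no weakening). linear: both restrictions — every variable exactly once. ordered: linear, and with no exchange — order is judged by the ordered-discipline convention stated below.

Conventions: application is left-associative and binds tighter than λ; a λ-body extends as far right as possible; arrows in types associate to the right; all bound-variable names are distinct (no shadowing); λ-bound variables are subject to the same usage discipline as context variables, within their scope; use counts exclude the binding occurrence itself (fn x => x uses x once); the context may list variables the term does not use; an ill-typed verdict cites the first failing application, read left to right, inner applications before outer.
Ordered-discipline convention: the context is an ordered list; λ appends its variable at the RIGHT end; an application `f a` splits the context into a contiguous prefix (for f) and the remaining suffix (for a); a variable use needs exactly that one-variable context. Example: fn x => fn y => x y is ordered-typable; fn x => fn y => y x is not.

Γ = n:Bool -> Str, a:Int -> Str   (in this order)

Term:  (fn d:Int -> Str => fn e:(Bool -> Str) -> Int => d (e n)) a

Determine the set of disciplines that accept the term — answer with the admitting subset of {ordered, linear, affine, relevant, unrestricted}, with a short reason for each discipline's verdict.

accepted by: linear, affine, relevant, unrestricted
usage: n: 1, a: 1, d [bound]: 1, e [bound]: 1
left-to-right use order: d, e, n, a
typing: the term checks, with type ((Bool -> Str) -> Int) -> Str
ordered ✗ (no contiguous prefix/suffix split fits d, e, n, a)
linear ✓ (single use per variable (n, a, d, e))
affine ✓ (at most one use each (n, a, d, e))
relevant ✓ (none of n, a, d, e goes unused)
unrestricted ✓ (type-checks (((Bool -> Str) -> Int) -> Str) and nothing is barred)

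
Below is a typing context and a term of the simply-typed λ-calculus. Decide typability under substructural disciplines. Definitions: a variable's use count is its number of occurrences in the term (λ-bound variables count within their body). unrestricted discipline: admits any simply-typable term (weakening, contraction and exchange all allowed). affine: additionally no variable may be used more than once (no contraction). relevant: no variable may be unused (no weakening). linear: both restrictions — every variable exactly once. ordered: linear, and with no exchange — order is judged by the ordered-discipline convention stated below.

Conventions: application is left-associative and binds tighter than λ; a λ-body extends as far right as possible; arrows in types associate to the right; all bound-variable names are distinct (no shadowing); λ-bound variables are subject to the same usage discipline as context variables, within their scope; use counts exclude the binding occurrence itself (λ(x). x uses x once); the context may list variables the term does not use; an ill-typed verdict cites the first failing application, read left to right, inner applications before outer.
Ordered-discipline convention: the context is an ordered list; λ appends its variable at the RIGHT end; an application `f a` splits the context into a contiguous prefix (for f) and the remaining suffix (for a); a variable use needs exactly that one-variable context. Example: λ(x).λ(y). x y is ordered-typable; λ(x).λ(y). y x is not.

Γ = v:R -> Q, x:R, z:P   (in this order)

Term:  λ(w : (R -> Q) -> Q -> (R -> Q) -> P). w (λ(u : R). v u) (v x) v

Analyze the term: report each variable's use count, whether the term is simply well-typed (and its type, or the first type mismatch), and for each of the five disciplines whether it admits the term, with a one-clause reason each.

counts: v: 3, x: 1, z: 0, w (λ-bound): 1, u (λ-bound): 1
use order (left to right): w, v, u, v, x, v
typing: the term checks, with type ((R -> Q) -> Q -> (R -> Q) -> P) -> P
ordered: ✗ — repeated use of v ×3; z left unused
linear: ✗ — repeated use of v ×3; z left unused
affine: ✗ — repeated use of v ×3
relevant: ✗ — z left unused
unrestricted: ✓ — type-checks (((R -> Q) -> Q -> (R -> Q) -> P) -> P) and nothing is barred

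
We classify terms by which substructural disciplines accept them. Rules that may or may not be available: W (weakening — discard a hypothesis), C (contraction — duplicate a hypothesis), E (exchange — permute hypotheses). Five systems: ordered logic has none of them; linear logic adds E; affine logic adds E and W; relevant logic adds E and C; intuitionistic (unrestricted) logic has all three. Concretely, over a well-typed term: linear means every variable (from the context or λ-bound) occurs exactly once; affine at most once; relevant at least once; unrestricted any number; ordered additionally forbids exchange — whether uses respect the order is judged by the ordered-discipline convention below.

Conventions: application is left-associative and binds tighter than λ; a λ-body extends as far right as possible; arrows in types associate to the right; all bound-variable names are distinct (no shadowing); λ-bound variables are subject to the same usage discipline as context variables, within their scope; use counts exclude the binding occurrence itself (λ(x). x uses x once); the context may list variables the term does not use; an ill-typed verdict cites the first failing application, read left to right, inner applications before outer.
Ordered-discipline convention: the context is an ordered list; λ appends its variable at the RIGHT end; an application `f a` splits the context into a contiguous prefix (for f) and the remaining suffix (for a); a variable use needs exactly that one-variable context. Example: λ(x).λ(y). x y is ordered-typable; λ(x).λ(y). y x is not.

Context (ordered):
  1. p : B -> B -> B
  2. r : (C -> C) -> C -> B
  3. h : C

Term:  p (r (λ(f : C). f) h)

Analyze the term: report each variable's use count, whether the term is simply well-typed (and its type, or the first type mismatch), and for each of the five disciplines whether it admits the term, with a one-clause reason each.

use counts: p ×1, r ×1, h ×1, f (λ-bound) ×1
order of uses: p, r, f, h
typing: well-typed — term : B -> B
ordered ✓ (single-use (p, r, h, f), ordered derivation ok)
linear ✓ (single use per variable (p, r, h, f))
affine ✓ (at most one use each (p, r, h, f))
relevant ✓ (at least one use each (p, r, h, f))
unrestricted ✓ (simply typable at B -> B; W, C, E all held)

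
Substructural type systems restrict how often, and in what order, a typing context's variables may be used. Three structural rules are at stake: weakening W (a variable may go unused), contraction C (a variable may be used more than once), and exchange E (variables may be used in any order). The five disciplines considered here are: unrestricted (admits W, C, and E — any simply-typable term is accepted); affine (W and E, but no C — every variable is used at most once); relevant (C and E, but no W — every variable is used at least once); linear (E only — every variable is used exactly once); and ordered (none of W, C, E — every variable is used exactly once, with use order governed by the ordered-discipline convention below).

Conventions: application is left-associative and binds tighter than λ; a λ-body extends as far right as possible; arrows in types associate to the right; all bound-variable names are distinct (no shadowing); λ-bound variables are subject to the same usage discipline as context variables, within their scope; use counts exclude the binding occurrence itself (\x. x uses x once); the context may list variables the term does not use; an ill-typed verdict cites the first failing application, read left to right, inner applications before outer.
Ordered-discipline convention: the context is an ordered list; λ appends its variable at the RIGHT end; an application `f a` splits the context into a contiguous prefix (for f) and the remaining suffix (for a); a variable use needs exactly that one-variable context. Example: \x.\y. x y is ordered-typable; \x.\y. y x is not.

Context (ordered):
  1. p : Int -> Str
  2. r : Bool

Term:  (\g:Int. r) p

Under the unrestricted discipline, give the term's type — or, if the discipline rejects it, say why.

not well-typed under unrestricted — the type mismatch rejects it
counts: p ×1; r ×1; g [bound] ×0
order of uses: r, p
typing: ill-typed: a function awaiting Int gets Int -> Str
per-discipline verdicts: ordered ✗, linear ✗, affine ✗, relevant ✗, unrestricted ✗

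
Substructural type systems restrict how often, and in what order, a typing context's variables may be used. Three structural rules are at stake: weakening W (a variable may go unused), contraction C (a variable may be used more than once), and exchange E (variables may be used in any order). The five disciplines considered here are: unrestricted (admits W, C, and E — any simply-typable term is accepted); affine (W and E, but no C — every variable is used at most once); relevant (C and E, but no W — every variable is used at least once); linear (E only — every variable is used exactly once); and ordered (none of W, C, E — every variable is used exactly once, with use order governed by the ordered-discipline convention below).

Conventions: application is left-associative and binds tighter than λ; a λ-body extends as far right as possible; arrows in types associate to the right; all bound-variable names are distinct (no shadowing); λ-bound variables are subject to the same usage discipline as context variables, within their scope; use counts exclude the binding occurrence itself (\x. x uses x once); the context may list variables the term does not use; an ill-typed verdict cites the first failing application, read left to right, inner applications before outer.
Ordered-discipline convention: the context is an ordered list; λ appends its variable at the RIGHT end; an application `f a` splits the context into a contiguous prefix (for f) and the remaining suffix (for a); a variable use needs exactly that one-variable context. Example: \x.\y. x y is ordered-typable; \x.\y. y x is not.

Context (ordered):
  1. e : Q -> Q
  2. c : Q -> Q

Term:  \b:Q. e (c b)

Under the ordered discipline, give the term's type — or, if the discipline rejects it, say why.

term : Q -> Q
variable uses: e: 1×; c: 1×; b [bound]: 1×
use order (left to right): e, c, b
typing: ✓ — Q -> Q
across the five disciplines: ordered ✓ | linear ✓ | affine ✓ | relevant ✓ | unrestricted ✓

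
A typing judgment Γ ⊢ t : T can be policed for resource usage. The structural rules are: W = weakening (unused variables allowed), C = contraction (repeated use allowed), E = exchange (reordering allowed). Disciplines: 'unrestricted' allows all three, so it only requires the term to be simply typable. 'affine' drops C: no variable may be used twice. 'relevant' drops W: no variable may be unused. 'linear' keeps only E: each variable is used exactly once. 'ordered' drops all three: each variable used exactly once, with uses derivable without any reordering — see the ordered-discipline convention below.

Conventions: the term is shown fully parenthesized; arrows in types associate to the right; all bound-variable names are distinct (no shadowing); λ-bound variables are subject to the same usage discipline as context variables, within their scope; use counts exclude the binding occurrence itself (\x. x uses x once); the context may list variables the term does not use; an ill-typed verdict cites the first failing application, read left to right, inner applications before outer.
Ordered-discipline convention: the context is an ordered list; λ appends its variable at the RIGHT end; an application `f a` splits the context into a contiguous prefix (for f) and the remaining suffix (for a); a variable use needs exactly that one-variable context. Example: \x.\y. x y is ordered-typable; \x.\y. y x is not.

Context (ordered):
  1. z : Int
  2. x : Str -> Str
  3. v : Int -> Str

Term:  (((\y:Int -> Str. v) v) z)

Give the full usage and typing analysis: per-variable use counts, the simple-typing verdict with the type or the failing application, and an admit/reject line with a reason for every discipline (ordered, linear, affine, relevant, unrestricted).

usage: z ×1; x ×0; v ×2; y [bound] ×0
order of uses: v, v, z
typing: the term checks, with type Str
ordered: ✗ — v ×2 used more than once (contraction); needs weakening: x, y unused
linear: ✗ — v ×2 used more than once (contraction); needs weakening: x, y unused
affine: ✗ — v ×2 used more than once (contraction)
relevant: ✗ — needs weakening: x, y unused
unrestricted: ✓ — type-checks (Str) and nothing is barred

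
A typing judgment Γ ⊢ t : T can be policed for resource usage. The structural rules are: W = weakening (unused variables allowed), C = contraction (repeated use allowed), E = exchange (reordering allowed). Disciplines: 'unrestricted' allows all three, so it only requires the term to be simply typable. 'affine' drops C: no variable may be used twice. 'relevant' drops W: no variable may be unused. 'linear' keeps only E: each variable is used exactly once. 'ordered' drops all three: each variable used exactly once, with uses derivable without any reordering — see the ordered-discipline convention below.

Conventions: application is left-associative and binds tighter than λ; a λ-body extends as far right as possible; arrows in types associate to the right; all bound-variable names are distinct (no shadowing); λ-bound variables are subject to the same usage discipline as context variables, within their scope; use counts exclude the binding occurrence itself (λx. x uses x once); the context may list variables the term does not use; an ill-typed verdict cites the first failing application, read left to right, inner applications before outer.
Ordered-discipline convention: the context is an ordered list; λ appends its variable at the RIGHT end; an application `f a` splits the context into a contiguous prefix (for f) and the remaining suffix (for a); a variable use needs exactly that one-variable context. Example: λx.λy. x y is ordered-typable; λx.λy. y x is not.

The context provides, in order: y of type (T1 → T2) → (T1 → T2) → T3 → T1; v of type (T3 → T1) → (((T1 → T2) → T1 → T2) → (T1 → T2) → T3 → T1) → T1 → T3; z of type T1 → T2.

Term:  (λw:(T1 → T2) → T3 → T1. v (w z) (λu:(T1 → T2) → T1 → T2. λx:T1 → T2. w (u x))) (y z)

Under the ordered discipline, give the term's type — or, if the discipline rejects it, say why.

not well-typed under ordered — z ×2, w ×2 used more than once (contraction)
usage: y=1, v=1, z=2, w (λ-bound)=2, u (λ-bound)=1, x (λ-bound)=1
left-to-right use order: v, w, z, w, u, x, y, z
typing: ✓ — T1 → T3
summary: ordered ✗ · linear ✗ · affine ✗ · relevant ✓ · unrestricted ✓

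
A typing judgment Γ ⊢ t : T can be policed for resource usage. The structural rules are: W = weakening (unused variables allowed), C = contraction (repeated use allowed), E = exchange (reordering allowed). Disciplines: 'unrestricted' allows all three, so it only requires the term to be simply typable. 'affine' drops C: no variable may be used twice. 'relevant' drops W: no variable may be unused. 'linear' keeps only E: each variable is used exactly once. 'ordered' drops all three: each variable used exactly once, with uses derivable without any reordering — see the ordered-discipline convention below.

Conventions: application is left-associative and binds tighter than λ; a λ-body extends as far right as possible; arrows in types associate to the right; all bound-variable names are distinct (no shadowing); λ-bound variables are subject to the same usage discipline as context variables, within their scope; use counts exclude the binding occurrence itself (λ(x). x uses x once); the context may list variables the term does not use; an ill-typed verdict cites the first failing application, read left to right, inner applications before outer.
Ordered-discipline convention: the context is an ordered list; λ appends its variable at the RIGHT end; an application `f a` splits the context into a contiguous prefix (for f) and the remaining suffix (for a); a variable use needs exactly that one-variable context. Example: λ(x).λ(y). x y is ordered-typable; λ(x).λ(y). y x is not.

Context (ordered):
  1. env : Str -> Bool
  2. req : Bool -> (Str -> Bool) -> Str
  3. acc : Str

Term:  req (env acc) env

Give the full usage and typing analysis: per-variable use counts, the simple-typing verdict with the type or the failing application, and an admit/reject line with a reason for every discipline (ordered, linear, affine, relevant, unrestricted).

use counts: env: 2×; req: 1×; acc: 1×
order of uses: req, env, acc, env
typing: the term checks, with type Str
ordered ✗ (uses contraction: env ×2)
linear ✗ (uses contraction: env ×2)
affine ✗ (uses contraction: env ×2)
relevant ✓ (env, req, acc: all used, weakening unneeded)
unrestricted ✓ (well-typed at Str; no restrictions here)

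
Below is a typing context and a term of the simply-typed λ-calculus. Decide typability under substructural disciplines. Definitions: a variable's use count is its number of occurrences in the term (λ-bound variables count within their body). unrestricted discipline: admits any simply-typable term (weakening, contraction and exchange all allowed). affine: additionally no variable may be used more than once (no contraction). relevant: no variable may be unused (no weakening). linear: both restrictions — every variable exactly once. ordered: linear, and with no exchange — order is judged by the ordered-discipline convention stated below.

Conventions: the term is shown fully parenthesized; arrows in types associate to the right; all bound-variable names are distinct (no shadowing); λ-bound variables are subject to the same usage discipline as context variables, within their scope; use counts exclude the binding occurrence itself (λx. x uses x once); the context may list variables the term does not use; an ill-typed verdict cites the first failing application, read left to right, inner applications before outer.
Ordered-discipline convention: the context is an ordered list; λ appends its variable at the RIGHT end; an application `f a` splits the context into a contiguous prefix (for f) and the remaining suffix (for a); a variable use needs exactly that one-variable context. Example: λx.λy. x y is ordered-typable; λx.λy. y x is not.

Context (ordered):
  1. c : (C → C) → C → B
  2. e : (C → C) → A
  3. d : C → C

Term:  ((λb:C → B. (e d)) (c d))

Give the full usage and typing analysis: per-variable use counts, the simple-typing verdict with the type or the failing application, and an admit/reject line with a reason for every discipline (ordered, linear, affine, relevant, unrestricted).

use counts: c=1; e=1; d=2; b [bound]=0
use order (left to right): e, d, c, d
typing: well-typed — term : A
ordered: ✗ — uses contraction: d ×2; unused: b — weakening required
linear: ✗ — uses contraction: d ×2; unused: b — weakening required
affine: ✗ — uses contraction: d ×2
relevant: ✗ — unused: b — weakening required
unrestricted: ✓ — simply typable at A; W, C, E all held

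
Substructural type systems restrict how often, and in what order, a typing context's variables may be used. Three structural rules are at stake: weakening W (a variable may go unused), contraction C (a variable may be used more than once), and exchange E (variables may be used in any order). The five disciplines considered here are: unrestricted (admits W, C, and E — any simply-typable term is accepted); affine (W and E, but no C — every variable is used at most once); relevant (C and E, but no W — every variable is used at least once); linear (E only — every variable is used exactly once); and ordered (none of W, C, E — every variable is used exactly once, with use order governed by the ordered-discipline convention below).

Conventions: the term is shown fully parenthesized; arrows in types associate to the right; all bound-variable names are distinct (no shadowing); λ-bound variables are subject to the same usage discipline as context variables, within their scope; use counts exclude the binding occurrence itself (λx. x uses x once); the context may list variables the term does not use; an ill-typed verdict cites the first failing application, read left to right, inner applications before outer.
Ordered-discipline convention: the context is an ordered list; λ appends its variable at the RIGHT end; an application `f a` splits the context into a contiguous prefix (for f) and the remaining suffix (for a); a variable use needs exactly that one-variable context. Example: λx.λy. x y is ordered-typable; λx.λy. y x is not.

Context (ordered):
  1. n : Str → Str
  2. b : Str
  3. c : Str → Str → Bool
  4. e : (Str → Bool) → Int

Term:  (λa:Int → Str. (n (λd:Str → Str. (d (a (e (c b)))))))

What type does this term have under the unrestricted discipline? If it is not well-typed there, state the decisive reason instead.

not well-typed under unrestricted — fails simple typing
usage: n: 1, b: 1, c: 1, e: 1, a [bound]: 1, d [bound]: 1
order of uses: n, d, a, e, c, b
typing: ill-typed: an argument (Str → Str) → Str mismatches the expected Str
summary: ordered ✗ | linear ✗ | affine ✗ | relevant ✗ | unrestricted ✗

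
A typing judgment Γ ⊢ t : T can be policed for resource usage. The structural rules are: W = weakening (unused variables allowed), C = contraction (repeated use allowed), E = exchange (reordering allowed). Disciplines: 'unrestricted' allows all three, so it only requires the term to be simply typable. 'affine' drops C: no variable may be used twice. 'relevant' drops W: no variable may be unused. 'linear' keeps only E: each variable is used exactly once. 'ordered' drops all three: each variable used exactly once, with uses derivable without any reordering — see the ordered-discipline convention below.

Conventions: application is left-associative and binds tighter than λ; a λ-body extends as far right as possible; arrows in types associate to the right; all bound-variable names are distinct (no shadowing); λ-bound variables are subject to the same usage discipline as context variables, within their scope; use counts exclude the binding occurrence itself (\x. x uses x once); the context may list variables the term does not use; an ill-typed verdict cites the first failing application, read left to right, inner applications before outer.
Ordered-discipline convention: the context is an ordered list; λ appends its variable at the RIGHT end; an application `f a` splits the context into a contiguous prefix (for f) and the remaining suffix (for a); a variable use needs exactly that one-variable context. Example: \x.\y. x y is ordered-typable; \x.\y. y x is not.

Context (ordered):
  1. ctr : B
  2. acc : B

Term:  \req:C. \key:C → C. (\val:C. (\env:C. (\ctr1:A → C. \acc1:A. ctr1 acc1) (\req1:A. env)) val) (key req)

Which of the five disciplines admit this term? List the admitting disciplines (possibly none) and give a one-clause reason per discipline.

admitted by: affine, unrestricted
use counts: ctr ×0, acc ×0, req [bound] ×1, key [bound] ×1, val [bound] ×1, env [bound] ×1, ctr1 [bound] ×1, acc1 [bound] ×1, req1 [bound] ×0
left-to-right use order: ctr1, acc1, env, val, key, req
typing: well-typed at C → (C → C) → A → C
ordered: ✗, unused: ctr, acc, req1 — weakening required
linear: ✗, unused: ctr, acc, req1 — weakening required
affine: ✓, none of ctr, acc, req, key, val, env, ctr1, acc1, req1 used more than once
relevant: ✗, unused: ctr, acc, req1 — weakening required
unrestricted: ✓, typability at C → (C → C) → A → C is all that's needed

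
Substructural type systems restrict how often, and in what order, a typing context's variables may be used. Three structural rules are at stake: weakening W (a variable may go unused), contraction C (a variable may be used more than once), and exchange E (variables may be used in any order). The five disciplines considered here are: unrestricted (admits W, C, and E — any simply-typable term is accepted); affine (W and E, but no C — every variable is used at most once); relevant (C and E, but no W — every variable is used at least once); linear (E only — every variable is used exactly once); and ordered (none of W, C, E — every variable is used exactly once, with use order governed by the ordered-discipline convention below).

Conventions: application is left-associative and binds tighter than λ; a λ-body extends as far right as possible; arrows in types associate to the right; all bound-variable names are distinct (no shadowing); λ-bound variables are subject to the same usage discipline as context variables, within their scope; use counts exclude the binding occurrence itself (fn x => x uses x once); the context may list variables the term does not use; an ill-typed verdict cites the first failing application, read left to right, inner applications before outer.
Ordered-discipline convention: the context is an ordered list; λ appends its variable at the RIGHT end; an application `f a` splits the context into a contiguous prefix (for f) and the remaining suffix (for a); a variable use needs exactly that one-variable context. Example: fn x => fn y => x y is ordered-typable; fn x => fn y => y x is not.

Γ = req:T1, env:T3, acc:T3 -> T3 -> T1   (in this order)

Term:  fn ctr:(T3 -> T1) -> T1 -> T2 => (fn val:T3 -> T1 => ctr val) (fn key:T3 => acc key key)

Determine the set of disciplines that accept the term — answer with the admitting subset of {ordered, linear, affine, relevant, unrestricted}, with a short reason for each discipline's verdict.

admitted by: unrestricted
use counts: req: 0; env: 0; acc: 1; ctr (bound): 1; val (bound): 1; key (bound): 2
uses in reading order: ctr, val, acc, key, key
typing: well-typed at ((T3 -> T1) -> T1 -> T2) -> T1 -> T2
ordered: ✗, needs contraction — key ×2; unused: req, env — weakening required
linear: ✗, needs contraction — key ×2; unused: req, env — weakening required
affine: ✗, needs contraction — key ×2
relevant: ✗, unused: req, env — weakening required
unrestricted: ✓, type-checks (((T3 -> T1) -> T1 -> T2) -> T1 -> T2) and nothing is barred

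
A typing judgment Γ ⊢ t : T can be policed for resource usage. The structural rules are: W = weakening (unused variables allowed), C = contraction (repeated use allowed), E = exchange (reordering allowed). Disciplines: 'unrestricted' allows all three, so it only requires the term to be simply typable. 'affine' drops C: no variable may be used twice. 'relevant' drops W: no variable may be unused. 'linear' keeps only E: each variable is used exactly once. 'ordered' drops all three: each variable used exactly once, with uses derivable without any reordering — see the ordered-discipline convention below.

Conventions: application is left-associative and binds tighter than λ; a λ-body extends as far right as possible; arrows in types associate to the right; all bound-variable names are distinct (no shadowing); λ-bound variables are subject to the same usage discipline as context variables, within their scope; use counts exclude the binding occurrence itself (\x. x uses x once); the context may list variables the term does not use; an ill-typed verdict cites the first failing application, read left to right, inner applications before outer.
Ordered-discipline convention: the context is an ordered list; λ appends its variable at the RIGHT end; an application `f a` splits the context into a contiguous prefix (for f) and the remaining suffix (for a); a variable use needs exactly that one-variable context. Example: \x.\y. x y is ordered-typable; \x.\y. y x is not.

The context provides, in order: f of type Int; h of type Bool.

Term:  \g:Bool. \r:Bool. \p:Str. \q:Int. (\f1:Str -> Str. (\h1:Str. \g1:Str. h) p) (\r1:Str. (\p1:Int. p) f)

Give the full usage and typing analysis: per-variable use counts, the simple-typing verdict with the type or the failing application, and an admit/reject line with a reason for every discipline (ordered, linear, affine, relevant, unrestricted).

variable uses: f ×1; h ×1; g (λ-bound) ×0; r (λ-bound) ×0; p (λ-bound) ×2; q (λ-bound) ×0; f1 (λ-bound) ×0; h1 (λ-bound) ×0; g1 (λ-bound) ×0; r1 (λ-bound) ×0; p1 (λ-bound) ×0
left-to-right use order: h, p, p, f
typing: well-typed — term : Bool -> Bool -> Str -> Int -> Str -> Bool
ordered: ✗, uses contraction: p ×2; g, r, q, f1, h1, g1, r1, p1 never used (weakening)
linear: ✗, uses contraction: p ×2; g, r, q, f1, h1, g1, r1, p1 never used (weakening)
affine: ✗, uses contraction: p ×2
relevant: ✗, g, r, q, f1, h1, g1, r1, p1 never used (weakening)
unrestricted: ✓, type-checks (Bool -> Bool -> Str -> Int -> Str -> Bool) and nothing is barred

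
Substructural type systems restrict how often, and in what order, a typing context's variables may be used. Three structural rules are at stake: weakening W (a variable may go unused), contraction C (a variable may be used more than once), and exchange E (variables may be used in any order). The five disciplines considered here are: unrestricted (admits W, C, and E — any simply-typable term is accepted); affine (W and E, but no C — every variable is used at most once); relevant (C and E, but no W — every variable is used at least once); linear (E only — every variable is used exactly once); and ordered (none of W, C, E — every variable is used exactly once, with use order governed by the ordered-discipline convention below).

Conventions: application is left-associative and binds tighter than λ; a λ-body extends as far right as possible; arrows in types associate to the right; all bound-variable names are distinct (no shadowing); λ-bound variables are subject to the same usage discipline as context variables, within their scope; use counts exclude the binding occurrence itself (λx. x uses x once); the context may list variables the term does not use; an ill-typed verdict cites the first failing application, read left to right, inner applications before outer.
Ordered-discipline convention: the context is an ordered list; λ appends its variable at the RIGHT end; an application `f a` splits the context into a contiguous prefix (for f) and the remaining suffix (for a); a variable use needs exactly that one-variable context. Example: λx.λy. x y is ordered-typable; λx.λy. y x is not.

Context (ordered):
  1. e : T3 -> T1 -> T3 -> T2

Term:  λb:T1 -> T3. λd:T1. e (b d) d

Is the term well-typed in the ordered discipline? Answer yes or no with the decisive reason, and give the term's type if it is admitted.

no — repeated use of d ×2
counts: e: 1; b (bound): 1; d (bound): 2
uses in reading order: e, b, d, d
typing: the term checks, with type (T1 -> T3) -> T1 -> T3 -> T2
summary: ordered ✗ | linear ✗ | affine ✗ | relevant ✓ | unrestricted ✓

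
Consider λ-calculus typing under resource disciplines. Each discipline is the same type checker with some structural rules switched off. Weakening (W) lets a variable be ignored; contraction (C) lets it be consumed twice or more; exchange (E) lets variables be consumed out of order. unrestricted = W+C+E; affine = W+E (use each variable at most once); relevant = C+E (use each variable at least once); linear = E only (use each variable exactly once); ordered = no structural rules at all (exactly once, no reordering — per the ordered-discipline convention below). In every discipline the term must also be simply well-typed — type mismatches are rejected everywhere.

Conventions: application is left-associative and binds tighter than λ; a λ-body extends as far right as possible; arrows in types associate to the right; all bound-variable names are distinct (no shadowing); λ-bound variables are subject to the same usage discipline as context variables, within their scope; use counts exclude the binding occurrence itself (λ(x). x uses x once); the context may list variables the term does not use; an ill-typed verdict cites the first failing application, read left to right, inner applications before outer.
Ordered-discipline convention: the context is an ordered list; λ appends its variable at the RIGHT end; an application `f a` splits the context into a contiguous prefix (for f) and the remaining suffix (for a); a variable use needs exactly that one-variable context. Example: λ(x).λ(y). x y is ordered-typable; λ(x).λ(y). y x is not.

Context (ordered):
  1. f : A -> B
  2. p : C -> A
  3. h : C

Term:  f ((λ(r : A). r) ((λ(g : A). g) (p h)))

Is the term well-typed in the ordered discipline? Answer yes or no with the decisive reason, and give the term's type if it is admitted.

yes — f, p, h, r, g once each; derivable with no W/C/E; term : B
usage: f ×1, p ×1, h ×1, r (λ-bound) ×1, g (λ-bound) ×1
uses in reading order: f, r, g, p, h
typing: the term checks, with type B
summary: ordered ✓ | linear ✓ | affine ✓ | relevant ✓ | unrestricted ✓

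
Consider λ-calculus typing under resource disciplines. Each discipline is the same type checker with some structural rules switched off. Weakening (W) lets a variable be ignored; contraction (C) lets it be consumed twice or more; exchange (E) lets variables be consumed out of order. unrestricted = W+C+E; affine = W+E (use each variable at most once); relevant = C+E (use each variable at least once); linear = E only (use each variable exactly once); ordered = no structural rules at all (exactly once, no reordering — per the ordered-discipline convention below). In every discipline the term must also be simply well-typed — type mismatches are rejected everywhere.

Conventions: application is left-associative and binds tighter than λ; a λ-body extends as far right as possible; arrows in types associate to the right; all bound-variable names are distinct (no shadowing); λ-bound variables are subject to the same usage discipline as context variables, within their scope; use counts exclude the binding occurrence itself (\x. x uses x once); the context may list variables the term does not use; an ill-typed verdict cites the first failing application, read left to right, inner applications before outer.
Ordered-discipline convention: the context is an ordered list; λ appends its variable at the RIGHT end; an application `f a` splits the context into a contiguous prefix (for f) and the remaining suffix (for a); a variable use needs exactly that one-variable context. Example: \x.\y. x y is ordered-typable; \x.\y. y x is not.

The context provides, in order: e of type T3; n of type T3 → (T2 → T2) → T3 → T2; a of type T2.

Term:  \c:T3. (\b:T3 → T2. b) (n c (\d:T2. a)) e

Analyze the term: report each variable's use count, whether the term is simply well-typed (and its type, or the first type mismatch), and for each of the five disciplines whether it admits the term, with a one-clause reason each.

variable uses: e=1, n=1, a=1, c [bound]=1, b [bound]=1, d [bound]=0
use order (left to right): b, n, c, a, e
typing: the term checks, with type T3 → T2
ordered: ✗, unused: d — weakening required
linear: ✗, unused: d — weakening required
affine: ✓, no duplicate uses among e, n, a, c, b, d
relevant: ✗, unused: d — weakening required
unrestricted: ✓, typability at T3 → T2 is all that's needed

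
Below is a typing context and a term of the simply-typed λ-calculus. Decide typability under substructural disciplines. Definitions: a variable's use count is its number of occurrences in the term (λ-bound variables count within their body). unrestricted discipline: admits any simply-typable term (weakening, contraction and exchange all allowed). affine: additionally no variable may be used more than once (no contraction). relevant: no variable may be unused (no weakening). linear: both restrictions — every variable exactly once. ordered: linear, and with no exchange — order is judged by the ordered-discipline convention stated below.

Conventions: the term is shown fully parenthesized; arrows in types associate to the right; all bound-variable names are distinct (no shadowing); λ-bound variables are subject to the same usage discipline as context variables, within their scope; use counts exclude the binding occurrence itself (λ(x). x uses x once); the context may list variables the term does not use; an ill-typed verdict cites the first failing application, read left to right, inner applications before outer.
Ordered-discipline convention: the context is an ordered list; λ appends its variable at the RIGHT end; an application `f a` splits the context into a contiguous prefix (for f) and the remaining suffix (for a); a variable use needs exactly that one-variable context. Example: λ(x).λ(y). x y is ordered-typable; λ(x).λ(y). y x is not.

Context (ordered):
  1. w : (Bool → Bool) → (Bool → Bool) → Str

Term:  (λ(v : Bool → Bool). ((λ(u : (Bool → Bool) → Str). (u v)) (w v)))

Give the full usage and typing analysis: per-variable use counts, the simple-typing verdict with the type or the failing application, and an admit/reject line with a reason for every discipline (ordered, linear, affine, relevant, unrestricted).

use counts: w: 1×; v [bound]: 2×; u [bound]: 1×
left-to-right use order: u, v, w, v
typing: the term checks, with type (Bool → Bool) → Str
ordered ✗ (needs contraction — v ×2)
linear ✗ (needs contraction — v ×2)
affine ✗ (needs contraction — v ×2)
relevant ✓ (w, v, u: all used, weakening unneeded)
unrestricted ✓ (simply typable at (Bool → Bool) → Str; W, C, E all held)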